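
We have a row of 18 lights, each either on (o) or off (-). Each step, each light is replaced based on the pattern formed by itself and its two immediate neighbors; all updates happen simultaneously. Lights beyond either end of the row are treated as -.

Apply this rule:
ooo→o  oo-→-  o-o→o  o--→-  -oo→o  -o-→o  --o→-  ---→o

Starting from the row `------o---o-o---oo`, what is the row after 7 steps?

ooooooo-oooo---ooo

ooooo-o-o-ooo-o-o-
oooo-ooooooo-oooo-
ooo-ooooooo-oooo--
oo-ooooooo-oooo--o
o-ooooooo-oooo---o
oooooooo-oooo--o-o
ooooooo-oooo---ooo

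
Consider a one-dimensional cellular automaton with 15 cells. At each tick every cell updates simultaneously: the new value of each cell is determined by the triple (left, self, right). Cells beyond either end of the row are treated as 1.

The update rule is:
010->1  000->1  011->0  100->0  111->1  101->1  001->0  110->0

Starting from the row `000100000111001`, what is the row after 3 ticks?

010101110010000
111110100010110
111101101011001

111101101011001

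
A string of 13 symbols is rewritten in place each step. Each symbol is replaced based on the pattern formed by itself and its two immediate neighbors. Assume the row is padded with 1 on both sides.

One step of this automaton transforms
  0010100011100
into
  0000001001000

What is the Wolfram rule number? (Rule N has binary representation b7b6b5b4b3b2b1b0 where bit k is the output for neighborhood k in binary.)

position 9: 111 → 1  (bit 7 = 1)
position 10: 110 → 0  (bit 6 = 0)
position 3: 101 → 0  (bit 5 = 0)
position 0: 100 → 0  (bit 4 = 0)
position 8: 011 → 0  (bit 3 = 0)
position 2: 010 → 0  (bit 2 = 0)
position 1: 001 → 0  (bit 1 = 0)
position 6: 000 → 1  (bit 0 = 1)
bits b7..b0 = 10000001 = 129

129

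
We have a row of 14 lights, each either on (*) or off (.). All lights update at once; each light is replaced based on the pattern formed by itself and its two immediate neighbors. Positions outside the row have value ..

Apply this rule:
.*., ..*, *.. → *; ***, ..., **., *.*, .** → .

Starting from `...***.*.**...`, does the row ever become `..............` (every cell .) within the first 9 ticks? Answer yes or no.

..*....*...*..
.***..***.***.
*...**.......*
**.*..*.....**
...*****...*..
..*.....*.***.
.***...**....*
*...*.*..*..**
**.**.******..
tick 9 is **.**.******.., still not uniform .

no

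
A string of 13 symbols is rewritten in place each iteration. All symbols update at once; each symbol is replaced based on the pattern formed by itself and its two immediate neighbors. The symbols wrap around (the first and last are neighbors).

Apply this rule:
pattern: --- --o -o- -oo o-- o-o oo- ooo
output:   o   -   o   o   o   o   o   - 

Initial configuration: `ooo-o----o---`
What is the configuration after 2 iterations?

ooo----ooo-oo

o-oooooo-ooo-
ooo----ooo-oo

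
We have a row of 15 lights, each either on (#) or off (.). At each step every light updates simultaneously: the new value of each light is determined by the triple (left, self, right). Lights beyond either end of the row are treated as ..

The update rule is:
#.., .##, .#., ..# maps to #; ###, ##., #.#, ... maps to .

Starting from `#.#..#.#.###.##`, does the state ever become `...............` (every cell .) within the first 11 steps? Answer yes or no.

#.####.#.#...#.
#.#....#.##.###
#.##..##.#..#..
#.#.###..#####.
#.#.#..###....#
#.#.####..#..##
#.#.#...######.
#.#.##.##.....#
#.#.#..#.#...##
#.#.####.##.##.
#.#.#....#..#.#
step 11 is #.#.#....#..#.#, still not uniform .

no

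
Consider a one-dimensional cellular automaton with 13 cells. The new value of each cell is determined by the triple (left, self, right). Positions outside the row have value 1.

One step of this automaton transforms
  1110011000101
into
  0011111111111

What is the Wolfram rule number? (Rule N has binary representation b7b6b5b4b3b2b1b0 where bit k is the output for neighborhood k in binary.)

127

position 0: 111 → 0  (bit 7 = 0)
position 2: 110 → 1  (bit 6 = 1)
position 11: 101 → 1  (bit 5 = 1)
position 3: 100 → 1  (bit 4 = 1)
position 5: 011 → 1  (bit 3 = 1)
position 10: 010 → 1  (bit 2 = 1)
position 4: 001 → 1  (bit 1 = 1)
position 8: 000 → 1  (bit 0 = 1)
bits b7..b0 = 01111111 = 127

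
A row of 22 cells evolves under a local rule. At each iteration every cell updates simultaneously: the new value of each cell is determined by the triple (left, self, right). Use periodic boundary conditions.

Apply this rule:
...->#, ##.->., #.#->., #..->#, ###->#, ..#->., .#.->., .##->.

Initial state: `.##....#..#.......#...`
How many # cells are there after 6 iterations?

6

...###..#..######..###
##..#.#..#..####.#..#.
..#....#..#..##...#...
#..###..#..#...##..###
.#..#.#..#..##...#..##
..#....#..#...##..#...
count of #: 6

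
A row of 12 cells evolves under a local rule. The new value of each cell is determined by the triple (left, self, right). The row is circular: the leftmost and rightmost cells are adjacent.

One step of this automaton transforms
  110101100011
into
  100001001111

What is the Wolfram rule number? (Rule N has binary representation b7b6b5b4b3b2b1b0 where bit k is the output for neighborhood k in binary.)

139

position 0: 111 → 1  (bit 7 = 1)
position 1: 110 → 0  (bit 6 = 0)
position 2: 101 → 0  (bit 5 = 0)
position 7: 100 → 0  (bit 4 = 0)
position 5: 011 → 1  (bit 3 = 1)
position 3: 010 → 0  (bit 2 = 0)
position 9: 001 → 1  (bit 1 = 1)
position 8: 000 → 1  (bit 0 = 1)
bits b7..b0 = 10001011 = 139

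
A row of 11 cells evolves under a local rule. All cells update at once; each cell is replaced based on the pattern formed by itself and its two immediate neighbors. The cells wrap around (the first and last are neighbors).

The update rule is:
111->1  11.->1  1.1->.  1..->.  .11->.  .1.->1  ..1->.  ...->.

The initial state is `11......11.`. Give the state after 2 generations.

generation 1: .1.......1.
generation 2: .1.......1.

.1.......1.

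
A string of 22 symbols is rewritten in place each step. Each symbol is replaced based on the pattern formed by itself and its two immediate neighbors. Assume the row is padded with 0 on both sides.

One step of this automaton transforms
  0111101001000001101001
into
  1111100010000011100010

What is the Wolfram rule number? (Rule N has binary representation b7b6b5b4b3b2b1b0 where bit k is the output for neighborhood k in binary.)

position 2: 111 → 1  (bit 7 = 1)
position 4: 110 → 1  (bit 6 = 1)
position 5: 101 → 0  (bit 5 = 0)
position 7: 100 → 0  (bit 4 = 0)
position 1: 011 → 1  (bit 3 = 1)
position 6: 010 → 0  (bit 2 = 0)
position 0: 001 → 1  (bit 1 = 1)
position 11: 000 → 0  (bit 0 = 0)
bits b7..b0 = 11001010 = 202

202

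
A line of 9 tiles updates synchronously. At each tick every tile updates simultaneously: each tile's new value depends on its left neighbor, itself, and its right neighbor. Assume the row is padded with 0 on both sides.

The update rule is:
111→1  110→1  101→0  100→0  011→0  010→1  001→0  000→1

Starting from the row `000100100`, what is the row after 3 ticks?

tick 1: 110100101
tick 2: 010100101
tick 3: 010100101

010100101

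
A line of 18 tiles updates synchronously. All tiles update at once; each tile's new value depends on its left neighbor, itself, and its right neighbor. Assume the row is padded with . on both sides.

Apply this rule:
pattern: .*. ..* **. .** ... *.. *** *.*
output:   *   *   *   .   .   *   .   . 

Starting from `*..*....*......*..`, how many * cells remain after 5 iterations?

*****..***....***.
....***..**..*..**
...*..***.******.*
..****..*......*.*
.*...*****....**.*
count of *: 9

9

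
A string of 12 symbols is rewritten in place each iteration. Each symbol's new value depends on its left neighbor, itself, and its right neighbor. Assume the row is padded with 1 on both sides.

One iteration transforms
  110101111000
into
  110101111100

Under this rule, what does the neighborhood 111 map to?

At position 0 the neighborhood is 111; the next row has 1 there.

1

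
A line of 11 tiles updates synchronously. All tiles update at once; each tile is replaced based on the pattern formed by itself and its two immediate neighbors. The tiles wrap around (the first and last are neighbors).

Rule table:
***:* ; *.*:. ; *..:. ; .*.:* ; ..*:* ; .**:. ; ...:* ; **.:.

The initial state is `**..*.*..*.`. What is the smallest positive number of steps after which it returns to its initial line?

...**.*.**.
***...*....
.*..***.***
.*.*.*...*.
**.*.*.***.
...*.*..*..
****.*.**.*
***..*.....
.*..**.****
.*.*....**.
**.*.***...
...*..*..**
.***.**.*..
*.*.....*.*
..*.*****..
***..***..*
**..*.*..*.

17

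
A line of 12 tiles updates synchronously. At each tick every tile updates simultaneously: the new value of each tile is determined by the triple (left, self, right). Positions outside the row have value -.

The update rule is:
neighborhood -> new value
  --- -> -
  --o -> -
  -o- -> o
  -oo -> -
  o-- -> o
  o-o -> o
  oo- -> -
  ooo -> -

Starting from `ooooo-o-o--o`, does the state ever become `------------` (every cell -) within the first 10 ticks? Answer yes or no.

yes

tick 1: -----ooooo-o
tick 2: ----------oo
tick 3: ------------
all cells are - at tick 3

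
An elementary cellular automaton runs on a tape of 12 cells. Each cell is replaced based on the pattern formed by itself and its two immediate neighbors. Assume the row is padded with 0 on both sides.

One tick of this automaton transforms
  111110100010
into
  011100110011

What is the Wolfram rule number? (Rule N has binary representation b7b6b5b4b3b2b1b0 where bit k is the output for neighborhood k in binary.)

position 1: 111 → 1  (bit 7 = 1)
position 4: 110 → 0  (bit 6 = 0)
position 5: 101 → 0  (bit 5 = 0)
position 7: 100 → 1  (bit 4 = 1)
position 0: 011 → 0  (bit 3 = 0)
position 6: 010 → 1  (bit 2 = 1)
position 9: 001 → 0  (bit 1 = 0)
position 8: 000 → 0  (bit 0 = 0)
bits b7..b0 = 10010100 = 148

148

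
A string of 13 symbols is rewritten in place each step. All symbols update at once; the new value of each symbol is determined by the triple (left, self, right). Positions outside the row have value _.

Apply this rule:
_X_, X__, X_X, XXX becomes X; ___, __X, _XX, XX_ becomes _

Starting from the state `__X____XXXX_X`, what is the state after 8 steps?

__________X_X

step 1: __XX____XX_XX
step 2: ____X_____X__
step 3: ____XX____XX_
step 4: ______X_____X
step 5: ______XX____X
step 6: ________X___X
step 7: ________XX__X
step 8: __________X_X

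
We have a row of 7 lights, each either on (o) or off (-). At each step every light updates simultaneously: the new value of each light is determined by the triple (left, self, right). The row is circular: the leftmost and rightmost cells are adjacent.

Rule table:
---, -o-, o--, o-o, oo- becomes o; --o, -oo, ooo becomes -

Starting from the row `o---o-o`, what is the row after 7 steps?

oo-oo--

ooo-oo-
--oo-oo
o--oo-o
oo--oo-
-oo--oo
o-oo--o
oo-oo--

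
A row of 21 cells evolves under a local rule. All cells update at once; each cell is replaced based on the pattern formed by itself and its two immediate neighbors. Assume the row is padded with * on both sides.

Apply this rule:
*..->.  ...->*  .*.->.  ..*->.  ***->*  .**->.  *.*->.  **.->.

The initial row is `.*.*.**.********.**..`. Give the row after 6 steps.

......****....**..*..

step 1: .........******......
step 2: .*******..****..****.
step 3: ..*****....**....**..
step 4: ...***..**....**.....
step 5: .*..*......**....***.
step 6: ......****....**..*..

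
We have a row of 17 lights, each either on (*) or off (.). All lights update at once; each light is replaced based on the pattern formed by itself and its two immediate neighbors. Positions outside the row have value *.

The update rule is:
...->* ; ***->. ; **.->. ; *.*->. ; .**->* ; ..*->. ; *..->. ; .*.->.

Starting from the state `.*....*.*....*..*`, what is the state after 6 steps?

...**.....**.*..*

...**.....**....*
.*.*..***.*..**.*
......*......*..*
.****...****....*
.*....*.*....**.*
...**.....**.*..*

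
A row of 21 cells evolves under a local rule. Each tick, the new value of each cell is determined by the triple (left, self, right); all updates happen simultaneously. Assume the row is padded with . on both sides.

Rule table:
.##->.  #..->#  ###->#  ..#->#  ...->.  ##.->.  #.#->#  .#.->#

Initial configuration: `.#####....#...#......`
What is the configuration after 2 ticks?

#.###.#..###.###.....
##.#.####.#.#.#.#....

##.#.####.#.#.#.#....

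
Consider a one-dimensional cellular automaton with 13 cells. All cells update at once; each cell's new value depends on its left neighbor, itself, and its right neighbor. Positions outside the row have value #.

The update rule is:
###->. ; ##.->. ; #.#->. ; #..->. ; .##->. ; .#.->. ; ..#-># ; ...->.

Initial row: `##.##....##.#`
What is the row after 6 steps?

........#....
.......#....#
......#....#.
.....#....#..
....#....#..#
...#....#..#.

...#....#..#.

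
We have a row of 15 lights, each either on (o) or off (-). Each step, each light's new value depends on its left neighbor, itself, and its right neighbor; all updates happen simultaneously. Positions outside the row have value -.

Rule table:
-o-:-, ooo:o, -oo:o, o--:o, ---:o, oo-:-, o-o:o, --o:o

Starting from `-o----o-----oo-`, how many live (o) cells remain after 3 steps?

o-oooo-oooooo-o
-oooo-oooooo-o-
oooo-oooooo-o-o
count of o: 12

12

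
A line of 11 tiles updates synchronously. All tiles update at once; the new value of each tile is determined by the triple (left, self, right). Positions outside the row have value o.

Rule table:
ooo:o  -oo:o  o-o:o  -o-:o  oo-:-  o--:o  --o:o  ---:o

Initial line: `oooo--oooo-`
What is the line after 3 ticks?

ooo-ooooo-o
oo-ooooo-oo
o-ooooo-ooo

o-ooooo-ooo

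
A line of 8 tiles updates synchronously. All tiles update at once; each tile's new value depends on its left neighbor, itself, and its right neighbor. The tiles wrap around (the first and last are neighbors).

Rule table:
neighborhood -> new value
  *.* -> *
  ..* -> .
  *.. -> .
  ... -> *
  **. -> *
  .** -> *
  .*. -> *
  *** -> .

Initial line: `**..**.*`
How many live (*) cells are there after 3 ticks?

3

.*..****
**..*..*
.*..*..*
count of *: 3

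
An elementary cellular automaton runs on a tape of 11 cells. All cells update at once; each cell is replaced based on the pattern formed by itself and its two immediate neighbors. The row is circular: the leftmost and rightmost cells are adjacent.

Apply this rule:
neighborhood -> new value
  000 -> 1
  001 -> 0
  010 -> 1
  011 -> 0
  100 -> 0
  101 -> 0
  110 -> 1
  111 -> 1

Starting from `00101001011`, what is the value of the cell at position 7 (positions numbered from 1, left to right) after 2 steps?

0

00101001001
00101001001
position 7 holds 0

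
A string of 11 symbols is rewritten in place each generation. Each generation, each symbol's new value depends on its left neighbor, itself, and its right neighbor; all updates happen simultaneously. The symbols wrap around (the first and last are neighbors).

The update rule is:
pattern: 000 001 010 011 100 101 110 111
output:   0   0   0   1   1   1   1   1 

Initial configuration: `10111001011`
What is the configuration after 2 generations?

11111110111

generation 1: 11111100111
generation 2: 11111110111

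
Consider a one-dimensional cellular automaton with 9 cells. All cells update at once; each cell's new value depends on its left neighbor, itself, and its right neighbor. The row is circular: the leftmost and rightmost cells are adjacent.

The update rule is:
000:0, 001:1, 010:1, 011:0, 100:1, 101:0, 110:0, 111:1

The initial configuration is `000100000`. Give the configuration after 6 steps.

100100111

001110000
010101000
110101100
000100011
101110100
100100111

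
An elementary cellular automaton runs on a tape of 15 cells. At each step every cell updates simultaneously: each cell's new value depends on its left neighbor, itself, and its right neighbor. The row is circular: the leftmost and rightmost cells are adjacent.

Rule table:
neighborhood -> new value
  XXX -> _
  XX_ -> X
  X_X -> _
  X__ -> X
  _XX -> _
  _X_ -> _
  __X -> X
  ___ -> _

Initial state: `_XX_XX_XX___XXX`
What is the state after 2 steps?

__X__X__XX_X__X
XX_XX_XX_X__XX_

XX_XX_XX_X__XX_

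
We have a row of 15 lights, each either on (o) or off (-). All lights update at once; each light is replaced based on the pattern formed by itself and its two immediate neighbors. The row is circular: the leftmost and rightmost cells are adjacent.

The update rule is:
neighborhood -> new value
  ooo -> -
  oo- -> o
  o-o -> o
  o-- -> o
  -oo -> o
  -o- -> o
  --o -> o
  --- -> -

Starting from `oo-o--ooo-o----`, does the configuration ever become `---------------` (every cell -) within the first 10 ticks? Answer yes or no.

yes

ooooooo-oooo--o
------ooo--oooo
o----oo-oooo--o
oo--ooooo--oooo
-oooo---oooo---
oo--oo-oo--oo--
ooooooooooooooo
---------------
all cells are - at tick 8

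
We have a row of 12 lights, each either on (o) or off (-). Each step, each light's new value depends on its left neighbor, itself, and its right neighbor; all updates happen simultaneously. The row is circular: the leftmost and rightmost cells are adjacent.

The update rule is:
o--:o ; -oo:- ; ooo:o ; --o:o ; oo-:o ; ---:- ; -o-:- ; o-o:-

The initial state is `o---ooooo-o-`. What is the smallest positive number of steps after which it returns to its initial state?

step 1: -o-o-oooo---
step 2: o-----oooo--
step 3: -o---o-ooooo
step 4: --o-o---oooo
step 5: oo---o-o-ooo
step 6: ooo-o-----oo
step 7: ooo--o---o-o
step 8: ooooo-o-o---
step 9: -oooo----o-o
step 10: --oooo--o---
step 11: -o-ooooo-o--
step 12: o---oooo--o-
step 13: -o-o-ooooo--
step 14: o-----ooooo-
step 15: -o---o-oooo-
step 16: o-o-o---oooo
step 17: o----o-o-ooo
step 18: oo--o-----oo
step 19: oooo-o---o-o
step 20: oooo--o-o---
step 21: -ooooo---o-o
step 22: --ooooo-o---
step 23: -o-oooo--o--
step 24: o---ooooo-o-

24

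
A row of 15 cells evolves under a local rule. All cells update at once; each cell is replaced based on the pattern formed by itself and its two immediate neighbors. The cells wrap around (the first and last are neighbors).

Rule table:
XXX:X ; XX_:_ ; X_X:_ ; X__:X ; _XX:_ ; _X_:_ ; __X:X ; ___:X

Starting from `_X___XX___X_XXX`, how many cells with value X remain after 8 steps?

step 1: __XXX__XXX___X_
step 2: XX_X_XX_X_XXX_X
step 3: X__________X___
step 4: _XXXXXXXXXX_XXX
step 5: __XXXXXXXX___X_
step 6: XX_XXXXXX_XXX_X
step 7: X___XXXX___X___
step 8: _XXX_XX_XXX_XXX
count of X: 11

11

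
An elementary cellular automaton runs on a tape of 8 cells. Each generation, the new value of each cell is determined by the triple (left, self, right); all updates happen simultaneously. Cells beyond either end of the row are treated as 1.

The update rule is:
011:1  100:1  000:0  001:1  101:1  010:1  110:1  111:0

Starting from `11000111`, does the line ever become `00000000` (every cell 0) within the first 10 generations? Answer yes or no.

yes

01101100
11111111
00000000
all cells are 0 at generation 3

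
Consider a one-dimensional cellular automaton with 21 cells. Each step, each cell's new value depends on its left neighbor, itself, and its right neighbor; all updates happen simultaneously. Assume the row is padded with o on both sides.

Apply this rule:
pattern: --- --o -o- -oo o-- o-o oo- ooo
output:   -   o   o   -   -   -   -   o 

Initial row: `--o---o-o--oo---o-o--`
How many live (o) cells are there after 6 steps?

5

-oo--oo-o-o----oo-o-o
----o---o-o---o---o--
---oo--oo-o--oo--oo-o
--o---o---o-o---o----
-oo--oo--oo-o--oo---o
----o---o---o-o----o-
count of o: 5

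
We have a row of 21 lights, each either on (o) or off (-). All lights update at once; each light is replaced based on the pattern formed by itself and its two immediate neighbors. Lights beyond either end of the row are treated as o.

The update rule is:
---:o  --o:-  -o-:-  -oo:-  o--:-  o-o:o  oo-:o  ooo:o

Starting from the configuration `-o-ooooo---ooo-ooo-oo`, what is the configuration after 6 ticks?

tick 1: o-o-oooo-o--ooo-ooo-o
tick 2: oo-o-oooo----ooo-ooo-
tick 3: ooo-o-ooo-oo--ooo-ooo
tick 4: oooo-o-ooo-o---ooo-oo
tick 5: ooooo-o-ooo--o--ooo-o
tick 6: oooooo-o-oo------ooo-

oooooo-o-oo------ooo-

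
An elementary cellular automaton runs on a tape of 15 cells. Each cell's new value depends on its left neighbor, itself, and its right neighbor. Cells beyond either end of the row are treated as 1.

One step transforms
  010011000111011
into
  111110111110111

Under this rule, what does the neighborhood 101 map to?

At position 0 the neighborhood is 101; the next row has 1 there.

1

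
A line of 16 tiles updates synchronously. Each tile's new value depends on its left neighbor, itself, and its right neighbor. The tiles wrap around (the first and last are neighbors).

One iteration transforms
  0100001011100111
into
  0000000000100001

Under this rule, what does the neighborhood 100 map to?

At position 2 the neighborhood is 100; the next row has 0 there.

0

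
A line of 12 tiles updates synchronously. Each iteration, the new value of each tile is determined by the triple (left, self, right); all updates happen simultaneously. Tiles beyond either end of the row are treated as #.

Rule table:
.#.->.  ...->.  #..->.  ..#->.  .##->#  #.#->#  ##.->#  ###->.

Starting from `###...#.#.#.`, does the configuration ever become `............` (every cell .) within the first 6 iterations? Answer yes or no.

yes

iteration 1: ..#....#.#.#
iteration 2: ........#.##
iteration 3: .........##.
iteration 4: .........###
iteration 5: .........#..
iteration 6: ............
all cells are . at iteration 6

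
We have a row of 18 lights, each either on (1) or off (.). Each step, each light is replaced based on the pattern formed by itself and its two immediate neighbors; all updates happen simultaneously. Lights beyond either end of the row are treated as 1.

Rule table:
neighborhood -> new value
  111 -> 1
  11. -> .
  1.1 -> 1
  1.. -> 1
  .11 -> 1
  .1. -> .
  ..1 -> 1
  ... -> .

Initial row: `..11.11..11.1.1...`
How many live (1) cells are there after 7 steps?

13

111.11.111.1.1.1.1
11.11.111.1.1.1.11
1.11.111.1.1.1.111
.11.111.1.1.1.1111
11.111.1.1.1.11111
1.111.1.1.1.111111
.111.1.1.1.1111111
count of 1: 13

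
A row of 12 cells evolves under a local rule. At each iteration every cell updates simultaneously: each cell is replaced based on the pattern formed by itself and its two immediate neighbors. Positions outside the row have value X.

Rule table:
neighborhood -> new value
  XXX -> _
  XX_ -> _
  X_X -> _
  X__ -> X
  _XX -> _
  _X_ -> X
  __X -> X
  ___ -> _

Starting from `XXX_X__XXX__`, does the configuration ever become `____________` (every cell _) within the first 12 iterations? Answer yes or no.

yes

____XXX___XX
X__X___X_X__
_XXXX_XX_XXX
____________
all cells are _ at iteration 4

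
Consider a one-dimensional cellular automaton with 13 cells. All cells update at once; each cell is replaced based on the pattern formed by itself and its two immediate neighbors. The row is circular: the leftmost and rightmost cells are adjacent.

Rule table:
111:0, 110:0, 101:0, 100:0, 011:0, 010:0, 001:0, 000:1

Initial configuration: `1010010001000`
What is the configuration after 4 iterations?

0000000100010
1111110001000
0000000100010  (repeats iteration 1; period 2)
iteration 4: 1111110001000

1111110001000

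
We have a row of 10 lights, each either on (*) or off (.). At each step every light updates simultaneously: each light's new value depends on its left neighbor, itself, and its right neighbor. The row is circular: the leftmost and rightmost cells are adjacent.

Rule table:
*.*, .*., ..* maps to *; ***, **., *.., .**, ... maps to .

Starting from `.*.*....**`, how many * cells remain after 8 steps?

step 1: ****...*..
step 2: ......**.*
step 3: .....*..**
step 4: ....**.*..
step 5: ...*..**..
step 6: ..**.*....
step 7: .*..**....
step 8: **.*......
count of *: 3

3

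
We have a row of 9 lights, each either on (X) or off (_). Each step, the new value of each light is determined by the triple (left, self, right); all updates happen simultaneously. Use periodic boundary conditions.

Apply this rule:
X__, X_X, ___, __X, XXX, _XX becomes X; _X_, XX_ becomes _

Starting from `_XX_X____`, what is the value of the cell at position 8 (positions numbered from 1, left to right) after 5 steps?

XX_X_XXXX
X_X_XXXXX
_X_XXXXXX
X_XXXXXX_
_XXXXXX_X
position 8 holds _

_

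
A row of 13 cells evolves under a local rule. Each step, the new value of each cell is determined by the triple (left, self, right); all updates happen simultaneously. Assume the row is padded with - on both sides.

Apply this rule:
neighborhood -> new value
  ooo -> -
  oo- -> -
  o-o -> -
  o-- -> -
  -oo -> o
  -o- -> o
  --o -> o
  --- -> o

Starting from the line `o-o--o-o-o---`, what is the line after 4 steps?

step 1: o-o-oo-o-o-oo
step 2: o-o-o--o-o-o-
step 3: o-o-o-oo-o-o-
step 4: o-o-o-o--o-o-

o-o-o-o--o-o-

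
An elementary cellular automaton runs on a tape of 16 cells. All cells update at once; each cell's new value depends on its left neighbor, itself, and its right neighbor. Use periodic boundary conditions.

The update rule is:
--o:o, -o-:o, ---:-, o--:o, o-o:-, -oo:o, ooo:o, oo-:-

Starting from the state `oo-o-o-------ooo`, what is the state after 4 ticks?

o--o-oo-----oooo
-ooo-o-o---ooooo
-oo--o-oo-ooooo-
oo-ooo-o--oooo-o

oo-ooo-o--oooo-o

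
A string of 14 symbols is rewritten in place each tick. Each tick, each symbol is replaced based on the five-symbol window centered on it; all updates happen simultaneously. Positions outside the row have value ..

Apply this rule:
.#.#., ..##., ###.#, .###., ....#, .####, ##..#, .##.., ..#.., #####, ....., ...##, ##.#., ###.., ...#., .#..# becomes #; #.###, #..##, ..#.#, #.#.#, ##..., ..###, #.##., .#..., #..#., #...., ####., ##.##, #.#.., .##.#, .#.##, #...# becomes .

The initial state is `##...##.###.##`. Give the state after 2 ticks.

tick 1: ##..##...##..#
tick 2: ###.##..####.#

###.##..####.#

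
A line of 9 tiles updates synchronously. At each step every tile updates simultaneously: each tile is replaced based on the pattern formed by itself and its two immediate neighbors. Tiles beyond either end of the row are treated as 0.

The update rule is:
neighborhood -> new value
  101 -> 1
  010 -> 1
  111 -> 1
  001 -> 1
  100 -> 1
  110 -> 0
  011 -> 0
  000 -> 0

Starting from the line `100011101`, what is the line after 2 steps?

110101011
001111100

001111100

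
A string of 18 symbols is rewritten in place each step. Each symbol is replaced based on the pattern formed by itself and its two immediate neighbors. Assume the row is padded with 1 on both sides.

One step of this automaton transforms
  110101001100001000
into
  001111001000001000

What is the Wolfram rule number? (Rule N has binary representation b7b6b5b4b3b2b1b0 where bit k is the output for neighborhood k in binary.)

position 0: 111 → 0  (bit 7 = 0)
position 1: 110 → 0  (bit 6 = 0)
position 2: 101 → 1  (bit 5 = 1)
position 6: 100 → 0  (bit 4 = 0)
position 8: 011 → 1  (bit 3 = 1)
position 3: 010 → 1  (bit 2 = 1)
position 7: 001 → 0  (bit 1 = 0)
position 11: 000 → 0  (bit 0 = 0)
bits b7..b0 = 00101100 = 44

44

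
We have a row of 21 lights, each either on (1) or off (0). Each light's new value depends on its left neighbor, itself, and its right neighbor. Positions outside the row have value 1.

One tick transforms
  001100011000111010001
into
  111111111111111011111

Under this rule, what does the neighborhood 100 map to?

1

At position 0 the neighborhood is 100; the next row has 1 there.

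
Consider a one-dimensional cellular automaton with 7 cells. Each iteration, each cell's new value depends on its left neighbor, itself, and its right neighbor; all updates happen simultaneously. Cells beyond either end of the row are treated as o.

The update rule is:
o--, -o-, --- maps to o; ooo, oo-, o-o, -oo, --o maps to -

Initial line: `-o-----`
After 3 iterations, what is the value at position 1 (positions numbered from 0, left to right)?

-ooooo-
-------
oooooo-
position 1 holds o

o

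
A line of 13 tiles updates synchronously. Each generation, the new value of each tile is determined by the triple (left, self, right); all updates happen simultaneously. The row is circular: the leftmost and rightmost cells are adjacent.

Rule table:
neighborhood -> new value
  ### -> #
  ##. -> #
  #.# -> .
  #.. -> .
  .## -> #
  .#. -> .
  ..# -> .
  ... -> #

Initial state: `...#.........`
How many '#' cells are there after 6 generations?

11

##...########
##.#.########
##...########  (repeats generation 1; period 2)
generation 6: ##.#.########
count of #: 11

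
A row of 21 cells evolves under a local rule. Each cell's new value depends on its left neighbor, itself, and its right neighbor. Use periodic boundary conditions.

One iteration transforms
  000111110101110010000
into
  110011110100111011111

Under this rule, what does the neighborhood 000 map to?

At position 0 the neighborhood is 000; the next row has 1 there.

1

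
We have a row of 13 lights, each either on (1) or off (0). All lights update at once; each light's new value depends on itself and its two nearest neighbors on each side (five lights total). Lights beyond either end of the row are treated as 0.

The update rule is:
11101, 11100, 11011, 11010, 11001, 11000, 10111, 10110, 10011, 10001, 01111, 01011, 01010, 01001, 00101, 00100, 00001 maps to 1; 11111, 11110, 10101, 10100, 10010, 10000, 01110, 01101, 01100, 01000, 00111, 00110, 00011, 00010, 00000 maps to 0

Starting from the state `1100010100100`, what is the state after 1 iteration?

0011011010100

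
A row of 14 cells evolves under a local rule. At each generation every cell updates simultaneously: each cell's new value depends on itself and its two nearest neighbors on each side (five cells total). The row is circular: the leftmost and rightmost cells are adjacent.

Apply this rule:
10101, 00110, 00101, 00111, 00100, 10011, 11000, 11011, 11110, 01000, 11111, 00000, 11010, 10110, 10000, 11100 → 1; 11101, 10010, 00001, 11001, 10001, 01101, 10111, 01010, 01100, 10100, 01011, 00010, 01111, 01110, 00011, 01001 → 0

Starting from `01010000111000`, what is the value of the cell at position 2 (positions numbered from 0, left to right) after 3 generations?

01001100101110
01011000100010
01010100110010
position 2 holds 0

0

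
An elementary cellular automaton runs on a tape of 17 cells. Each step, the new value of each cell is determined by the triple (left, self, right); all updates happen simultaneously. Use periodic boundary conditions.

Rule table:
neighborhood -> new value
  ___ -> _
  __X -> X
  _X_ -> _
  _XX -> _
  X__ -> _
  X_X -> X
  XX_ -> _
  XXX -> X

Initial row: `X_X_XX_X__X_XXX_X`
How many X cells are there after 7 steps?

_X_X__X__X_X_X_X_
X_X__X__X_X_X_X__
_X__X__X_X_X_X__X
X__X__X_X_X_X__X_
__X__X_X_X_X__X_X
_X__X_X_X_X__X_X_
X__X_X_X_X__X_X__
count of X: 7

7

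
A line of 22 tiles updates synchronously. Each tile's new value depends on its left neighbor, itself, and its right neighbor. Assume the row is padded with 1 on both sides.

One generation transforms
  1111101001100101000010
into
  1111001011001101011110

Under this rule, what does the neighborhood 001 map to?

At position 8 the neighborhood is 001; the next row has 1 there.

1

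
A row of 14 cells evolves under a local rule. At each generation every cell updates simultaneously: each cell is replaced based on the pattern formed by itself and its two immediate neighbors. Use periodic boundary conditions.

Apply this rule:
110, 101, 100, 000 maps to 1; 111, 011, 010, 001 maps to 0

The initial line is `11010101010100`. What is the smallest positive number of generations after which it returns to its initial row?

14

01101010101010
00110101010101
10011010101010
01001101010101
10100110101010
01010011010101
10101001101010
01010100110101
10101010011010
01010101001101
10101010100110
01010101010011
10101010101001
11010101010100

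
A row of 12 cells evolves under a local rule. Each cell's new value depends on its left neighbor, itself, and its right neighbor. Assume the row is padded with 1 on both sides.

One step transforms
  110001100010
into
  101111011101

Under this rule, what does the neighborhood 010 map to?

At position 10 the neighborhood is 010; the next row has 0 there.

0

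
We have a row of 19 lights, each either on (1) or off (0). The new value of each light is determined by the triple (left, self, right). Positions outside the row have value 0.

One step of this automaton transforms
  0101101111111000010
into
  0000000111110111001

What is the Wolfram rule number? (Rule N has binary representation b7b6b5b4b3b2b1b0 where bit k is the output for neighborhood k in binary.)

position 7: 111 → 1  (bit 7 = 1)
position 4: 110 → 0  (bit 6 = 0)
position 2: 101 → 0  (bit 5 = 0)
position 13: 100 → 1  (bit 4 = 1)
position 3: 011 → 0  (bit 3 = 0)
position 1: 010 → 0  (bit 2 = 0)
position 0: 001 → 0  (bit 1 = 0)
position 14: 000 → 1  (bit 0 = 1)
bits b7..b0 = 10010001 = 145

145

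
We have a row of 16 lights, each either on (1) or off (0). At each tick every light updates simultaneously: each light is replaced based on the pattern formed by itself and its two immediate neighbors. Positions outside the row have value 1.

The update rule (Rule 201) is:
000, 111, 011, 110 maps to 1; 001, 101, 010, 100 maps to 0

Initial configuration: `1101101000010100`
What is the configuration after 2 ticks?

1101101011011110

1101100011000000
1101101011011110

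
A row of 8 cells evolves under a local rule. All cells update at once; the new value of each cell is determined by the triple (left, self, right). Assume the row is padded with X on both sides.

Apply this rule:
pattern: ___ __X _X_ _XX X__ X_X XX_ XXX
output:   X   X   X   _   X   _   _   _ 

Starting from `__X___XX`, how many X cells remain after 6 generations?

XXXXXX__
______XX
XXXXXX__  (repeats generation 1; period 2)
generation 6: ______XX
count of X: 2

2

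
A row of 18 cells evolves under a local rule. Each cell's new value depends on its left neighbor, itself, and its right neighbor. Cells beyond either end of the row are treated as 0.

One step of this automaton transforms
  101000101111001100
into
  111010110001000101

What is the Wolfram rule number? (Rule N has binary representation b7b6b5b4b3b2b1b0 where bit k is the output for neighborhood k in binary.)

101

position 9: 111 → 0  (bit 7 = 0)
position 11: 110 → 1  (bit 6 = 1)
position 1: 101 → 1  (bit 5 = 1)
position 3: 100 → 0  (bit 4 = 0)
position 8: 011 → 0  (bit 3 = 0)
position 0: 010 → 1  (bit 2 = 1)
position 5: 001 → 0  (bit 1 = 0)
position 4: 000 → 1  (bit 0 = 1)
bits b7..b0 = 01100101 = 101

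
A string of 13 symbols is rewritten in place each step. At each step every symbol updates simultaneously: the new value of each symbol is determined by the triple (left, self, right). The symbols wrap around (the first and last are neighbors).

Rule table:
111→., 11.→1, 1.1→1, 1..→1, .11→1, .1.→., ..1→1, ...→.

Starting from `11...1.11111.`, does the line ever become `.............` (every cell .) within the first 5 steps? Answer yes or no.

111.1.11...11
..11.1111.11.
.11111..11111
11...1111...1
.11.11..11.11
step 5 is .11.11..11.11, still not uniform .

no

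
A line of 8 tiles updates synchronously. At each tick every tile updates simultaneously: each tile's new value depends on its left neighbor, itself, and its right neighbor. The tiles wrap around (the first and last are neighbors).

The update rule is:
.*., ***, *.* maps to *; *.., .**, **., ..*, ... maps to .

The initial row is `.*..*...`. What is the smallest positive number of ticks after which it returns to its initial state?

tick 1: .*..*...

1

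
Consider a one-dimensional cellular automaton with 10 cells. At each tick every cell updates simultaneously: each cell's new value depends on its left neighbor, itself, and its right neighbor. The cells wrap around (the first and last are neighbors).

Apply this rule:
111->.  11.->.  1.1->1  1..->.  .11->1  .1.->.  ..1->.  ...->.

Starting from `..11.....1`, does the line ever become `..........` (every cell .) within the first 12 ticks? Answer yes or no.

yes

tick 1: ..1.......
tick 2: ..........
all cells are . at tick 2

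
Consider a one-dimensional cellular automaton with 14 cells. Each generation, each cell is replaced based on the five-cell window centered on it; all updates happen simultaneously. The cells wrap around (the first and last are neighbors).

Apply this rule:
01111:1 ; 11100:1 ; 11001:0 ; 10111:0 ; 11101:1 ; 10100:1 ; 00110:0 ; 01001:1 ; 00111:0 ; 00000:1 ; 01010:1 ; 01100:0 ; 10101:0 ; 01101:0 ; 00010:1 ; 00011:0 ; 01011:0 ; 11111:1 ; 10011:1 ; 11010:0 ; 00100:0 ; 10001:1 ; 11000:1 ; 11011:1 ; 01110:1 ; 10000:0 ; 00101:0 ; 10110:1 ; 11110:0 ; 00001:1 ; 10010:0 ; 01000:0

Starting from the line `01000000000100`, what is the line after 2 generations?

10001111111001
01100111101010

01100111101010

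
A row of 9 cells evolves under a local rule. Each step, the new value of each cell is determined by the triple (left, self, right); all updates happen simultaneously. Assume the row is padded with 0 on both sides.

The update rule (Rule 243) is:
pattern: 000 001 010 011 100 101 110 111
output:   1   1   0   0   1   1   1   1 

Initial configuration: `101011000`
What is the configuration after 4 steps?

step 1: 010101111
step 2: 101010111
step 3: 010101011
step 4: 101010101

101010101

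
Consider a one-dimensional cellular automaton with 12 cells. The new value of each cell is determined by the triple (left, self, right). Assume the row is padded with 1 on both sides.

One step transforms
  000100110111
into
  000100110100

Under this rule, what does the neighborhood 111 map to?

0

At position 10 the neighborhood is 111; the next row has 0 there.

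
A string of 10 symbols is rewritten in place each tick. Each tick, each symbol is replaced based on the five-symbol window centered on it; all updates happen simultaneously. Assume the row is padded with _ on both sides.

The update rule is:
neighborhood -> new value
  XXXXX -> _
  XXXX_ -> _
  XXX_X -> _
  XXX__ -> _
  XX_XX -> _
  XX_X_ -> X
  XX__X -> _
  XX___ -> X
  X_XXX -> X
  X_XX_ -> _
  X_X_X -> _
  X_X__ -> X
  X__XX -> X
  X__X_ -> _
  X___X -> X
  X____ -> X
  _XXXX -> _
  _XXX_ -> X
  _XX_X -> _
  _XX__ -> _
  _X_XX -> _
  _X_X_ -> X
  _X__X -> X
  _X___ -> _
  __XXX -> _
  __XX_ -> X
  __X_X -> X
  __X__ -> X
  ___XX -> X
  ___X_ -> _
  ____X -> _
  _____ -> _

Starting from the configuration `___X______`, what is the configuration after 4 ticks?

___X_X____
___XXX_X__
__X_X_XX_X
__XX____XX

__XX____XX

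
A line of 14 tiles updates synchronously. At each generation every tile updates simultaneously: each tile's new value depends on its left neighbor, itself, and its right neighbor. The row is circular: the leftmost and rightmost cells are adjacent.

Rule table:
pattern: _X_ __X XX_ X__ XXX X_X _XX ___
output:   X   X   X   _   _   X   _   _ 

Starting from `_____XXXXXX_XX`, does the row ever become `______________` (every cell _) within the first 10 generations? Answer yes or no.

no

generation 1: ____X_____XX_X
generation 2: ___XX____X_XXX
generation 3: __X_X___XXX__X
generation 4: _XXXX__X__X_XX
generation 5: X___X_XX_XXX_X
generation 6: X__XXX_XX__XX_
generation 7: X_X__XX_X_X_XX
generation 8: XXX_X_XXXXXX__
generation 9: __XXXX_____X_X
generation 10: _X___X____XXXX
generation 10 is _X___X____XXXX, still not uniform _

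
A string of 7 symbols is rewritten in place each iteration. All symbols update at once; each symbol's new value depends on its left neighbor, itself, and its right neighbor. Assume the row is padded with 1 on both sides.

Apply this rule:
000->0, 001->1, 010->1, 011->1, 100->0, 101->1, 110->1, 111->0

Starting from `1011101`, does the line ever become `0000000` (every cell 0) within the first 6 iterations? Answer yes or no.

iteration 1: 1110111
iteration 2: 0011100
iteration 3: 0110101
iteration 4: 1111111
iteration 5: 0000000
all cells are 0 at iteration 5

yes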